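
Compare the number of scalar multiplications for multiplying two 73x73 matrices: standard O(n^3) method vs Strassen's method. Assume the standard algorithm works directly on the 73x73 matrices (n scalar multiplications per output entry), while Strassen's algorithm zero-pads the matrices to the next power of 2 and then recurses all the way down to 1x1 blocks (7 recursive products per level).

Matrix multiplication for 73x73 matrices:

Strassen's algorithm requires power-of-2 dimensions. Pad 73x73 to 128x128 (next power of 2).

Standard algorithm: 73^3 = 389017 multiplications
Strassen's algorithm: 7^(log2(128)) = 7^7 = 823543 multiplications
Difference: 389017 - 823543 = -434526 (Strassen uses MORE here due to padding overhead — for small or just-over-power-of-2 n, padding can outweigh the per-level savings)

Standard: 389017 multiplications (73^3). Strassen: 823543 multiplications (7^7, after padding to 128x128). Strassen reduces 8 recursive multiplications to 7 at each level.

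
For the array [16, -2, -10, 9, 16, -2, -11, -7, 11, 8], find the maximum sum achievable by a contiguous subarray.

Using Kadane's algorithm on [16, -2, -10, 9, 16, -2, -11, -7, 11, 8]:

Scanning through the array:
Position 1 (value -2): max_ending_here = 14, max_so_far = 16
Position 2 (value -10): max_ending_here = 4, max_so_far = 16
Position 3 (value 9): max_ending_here = 13, max_so_far = 16
Position 4 (value 16): max_ending_here = 29, max_so_far = 29
Position 5 (value -2): max_ending_here = 27, max_so_far = 29
Position 6 (value -11): max_ending_here = 16, max_so_far = 29
Position 7 (value -7): max_ending_here = 9, max_so_far = 29
Position 8 (value 11): max_ending_here = 20, max_so_far = 29
Position 9 (value 8): max_ending_here = 28, max_so_far = 29

Maximum subarray: [16, -2, -10, 9, 16]
Maximum sum: 29

The maximum subarray is [16, -2, -10, 9, 16] with sum 29. This subarray runs from index 0 to index 4.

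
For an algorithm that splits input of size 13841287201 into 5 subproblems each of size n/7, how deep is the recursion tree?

For divide and conquer with division factor 7:

Problem sizes at each level:
Level 0: 13841287201
Level 1: 1977326743
Level 2: 282475249
Level 3: 40353607
Level 4: 5764801
Level 5: 823543
Level 6: 117649
Level 7: 16807
Level 8: 2401
Level 9: 343
Level 10: 49
Level 11: 7
Level 12: 1

The root is level 0 and the size-1 base case is level 12 (the tree spans levels 0 through 12, i.e. 13 levels counting the root), so the depth is the number of divisions: log_7(13841287201) = 12

The recursion tree depth is log_7(13841287201) = 12. At each level, the problem size is divided by 7, so it takes 12 divisions to reduce to a base case of size 1. The algorithm makes 5 recursive calls at each level.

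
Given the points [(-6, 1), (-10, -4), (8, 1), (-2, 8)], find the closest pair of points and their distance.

Computing all pairwise distances among 4 points:

d((-6, 1), (-10, -4)) = 6.4031 <-- minimum
d((-6, 1), (8, 1)) = 14.0
d((-6, 1), (-2, 8)) = 8.0623
d((-10, -4), (8, 1)) = 18.6815
d((-10, -4), (-2, 8)) = 14.4222
d((8, 1), (-2, 8)) = 12.2066

Closest pair: (-6, 1) and (-10, -4) with distance 6.4031

The closest pair is (-6, 1) and (-10, -4) with Euclidean distance 6.4031. For 4 points, brute-force pairwise comparison is shown above. For large n, the divide-and-conquer algorithm (sort by x, recurse on halves, check the dividing strip) achieves O(n log n).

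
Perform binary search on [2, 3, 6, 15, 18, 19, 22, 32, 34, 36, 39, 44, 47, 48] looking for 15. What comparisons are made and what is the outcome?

Binary search for 15 in [2, 3, 6, 15, 18, 19, 22, 32, 34, 36, 39, 44, 47, 48]:

lo=0, hi=13, mid=6, arr[mid]=22 -> 22 > 15, search left half
lo=0, hi=5, mid=2, arr[mid]=6 -> 6 < 15, search right half
lo=3, hi=5, mid=4, arr[mid]=18 -> 18 > 15, search left half
lo=3, hi=3, mid=3, arr[mid]=15 -> Found target at index 3!

Binary search finds 15 at index 3 after 4 comparisons. The search repeatedly halves the search space by comparing with the middle element.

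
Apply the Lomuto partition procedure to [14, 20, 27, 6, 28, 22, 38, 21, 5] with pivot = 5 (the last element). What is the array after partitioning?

Lomuto partition with pivot = 5:

Initial array: [14, 20, 27, 6, 28, 22, 38, 21, 5]

arr[0]=14 > 5: no swap
arr[1]=20 > 5: no swap
arr[2]=27 > 5: no swap
arr[3]=6 > 5: no swap
arr[4]=28 > 5: no swap
arr[5]=22 > 5: no swap
arr[6]=38 > 5: no swap
arr[7]=21 > 5: no swap

Place pivot at position 0: [5, 20, 27, 6, 28, 22, 38, 21, 14]
Pivot position: 0

After partitioning with pivot 5, the array becomes [5, 20, 27, 6, 28, 22, 38, 21, 14]. The pivot is placed at index 0. All elements to the left of the pivot are <= 5, and all elements to the right are > 5.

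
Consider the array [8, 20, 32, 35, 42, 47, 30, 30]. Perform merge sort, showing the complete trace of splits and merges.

Merge sort trace:

Split: [8, 20, 32, 35, 42, 47, 30, 30] -> [8, 20, 32, 35] and [42, 47, 30, 30]
  Split: [8, 20, 32, 35] -> [8, 20] and [32, 35]
    Split: [8, 20] -> [8] and [20]
    Merge: [8] + [20] -> [8, 20]
    Split: [32, 35] -> [32] and [35]
    Merge: [32] + [35] -> [32, 35]
  Merge: [8, 20] + [32, 35] -> [8, 20, 32, 35]
  Split: [42, 47, 30, 30] -> [42, 47] and [30, 30]
    Split: [42, 47] -> [42] and [47]
    Merge: [42] + [47] -> [42, 47]
    Split: [30, 30] -> [30] and [30]
    Merge: [30] + [30] -> [30, 30]
  Merge: [42, 47] + [30, 30] -> [30, 30, 42, 47]
Merge: [8, 20, 32, 35] + [30, 30, 42, 47] -> [8, 20, 30, 30, 32, 35, 42, 47]

Final sorted array: [8, 20, 30, 30, 32, 35, 42, 47]

The merge sort proceeds by recursively splitting the array and merging sorted halves.
After all merges, the sorted array is [8, 20, 30, 30, 32, 35, 42, 47].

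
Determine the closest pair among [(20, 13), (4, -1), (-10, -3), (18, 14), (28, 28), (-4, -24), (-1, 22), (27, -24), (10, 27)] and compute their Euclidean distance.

Computing all pairwise distances among 9 points:

d((20, 13), (4, -1)) = 21.2603
d((20, 13), (-10, -3)) = 34.0
d((20, 13), (18, 14)) = 2.2361 <-- minimum
d((20, 13), (28, 28)) = 17.0
d((20, 13), (-4, -24)) = 44.1022
d((20, 13), (-1, 22)) = 22.8473
d((20, 13), (27, -24)) = 37.6563
d((20, 13), (10, 27)) = 17.2047
d((4, -1), (-10, -3)) = 14.1421
d((4, -1), (18, 14)) = 20.5183
d((4, -1), (28, 28)) = 37.6431
d((4, -1), (-4, -24)) = 24.3516
d((4, -1), (-1, 22)) = 23.5372
d((4, -1), (27, -24)) = 32.5269
d((4, -1), (10, 27)) = 28.6356
d((-10, -3), (18, 14)) = 32.7567
d((-10, -3), (28, 28)) = 49.0408
d((-10, -3), (-4, -24)) = 21.8403
d((-10, -3), (-1, 22)) = 26.5707
d((-10, -3), (27, -24)) = 42.5441
d((-10, -3), (10, 27)) = 36.0555
d((18, 14), (28, 28)) = 17.2047
d((18, 14), (-4, -24)) = 43.909
d((18, 14), (-1, 22)) = 20.6155
d((18, 14), (27, -24)) = 39.0512
d((18, 14), (10, 27)) = 15.2643
d((28, 28), (-4, -24)) = 61.0574
d((28, 28), (-1, 22)) = 29.6142
d((28, 28), (27, -24)) = 52.0096
d((28, 28), (10, 27)) = 18.0278
d((-4, -24), (-1, 22)) = 46.0977
d((-4, -24), (27, -24)) = 31.0
d((-4, -24), (10, 27)) = 52.8867
d((-1, 22), (27, -24)) = 53.8516
d((-1, 22), (10, 27)) = 12.083
d((27, -24), (10, 27)) = 53.7587

Closest pair: (20, 13) and (18, 14) with distance 2.2361

The closest pair is (20, 13) and (18, 14) with Euclidean distance 2.2361. For 9 points, brute-force pairwise comparison is shown above. For large n, the divide-and-conquer algorithm (sort by x, recurse on halves, check the dividing strip) achieves O(n log n).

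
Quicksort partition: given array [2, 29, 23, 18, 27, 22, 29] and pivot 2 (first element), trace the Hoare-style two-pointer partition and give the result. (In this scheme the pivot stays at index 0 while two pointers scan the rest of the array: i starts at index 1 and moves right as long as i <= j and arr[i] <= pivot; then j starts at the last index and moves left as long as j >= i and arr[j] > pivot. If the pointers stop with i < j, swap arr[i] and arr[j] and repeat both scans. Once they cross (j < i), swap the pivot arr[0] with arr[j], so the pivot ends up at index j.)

Hoare-style two-pointer partition with pivot = 2:

Initial array: [2, 29, 23, 18, 27, 22, 29]

Pointers start at i = 1, j = 6.
i ends at 1, j ends at 0: the pointers have crossed (j < i), so scanning stops.

j = 0, so swapping arr[0] with arr[j] leaves the pivot at position 0: [2, 29, 23, 18, 27, 22, 29]
Pivot position: 0

After partitioning with pivot 2, the array becomes [2, 29, 23, 18, 27, 22, 29]. The pivot is placed at index 0. All elements to the left of the pivot are <= 2, and all elements to the right are > 2.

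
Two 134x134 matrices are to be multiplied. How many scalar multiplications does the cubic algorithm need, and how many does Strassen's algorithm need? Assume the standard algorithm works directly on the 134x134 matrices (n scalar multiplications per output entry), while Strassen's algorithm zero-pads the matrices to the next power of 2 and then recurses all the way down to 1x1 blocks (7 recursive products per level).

Matrix multiplication for 134x134 matrices:

Strassen's algorithm requires power-of-2 dimensions. Pad 134x134 to 256x256 (next power of 2).

Standard algorithm: 134^3 = 2406104 multiplications
Strassen's algorithm: 7^(log2(256)) = 7^8 = 5764801 multiplications
Difference: 2406104 - 5764801 = -3358697 (Strassen uses MORE here due to padding overhead — for small or just-over-power-of-2 n, padding can outweigh the per-level savings)

Standard: 2406104 multiplications (134^3). Strassen: 5764801 multiplications (7^8, after padding to 256x256). Strassen reduces 8 recursive multiplications to 7 at each level.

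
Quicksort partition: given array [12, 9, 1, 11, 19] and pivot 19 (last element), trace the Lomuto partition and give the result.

Lomuto partition with pivot = 19:

Initial array: [12, 9, 1, 11, 19]

arr[0]=12 <= 19: swap with position 0, array becomes [12, 9, 1, 11, 19]
arr[1]=9 <= 19: swap with position 1, array becomes [12, 9, 1, 11, 19]
arr[2]=1 <= 19: swap with position 2, array becomes [12, 9, 1, 11, 19]
arr[3]=11 <= 19: swap with position 3, array becomes [12, 9, 1, 11, 19]

Place pivot at position 4: [12, 9, 1, 11, 19]
Pivot position: 4

After partitioning with pivot 19, the array becomes [12, 9, 1, 11, 19]. The pivot is placed at index 4. All elements to the left of the pivot are <= 19, and all elements to the right are > 19.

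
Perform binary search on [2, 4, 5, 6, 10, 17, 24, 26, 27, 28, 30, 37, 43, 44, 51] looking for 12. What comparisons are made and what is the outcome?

Binary search for 12 in [2, 4, 5, 6, 10, 17, 24, 26, 27, 28, 30, 37, 43, 44, 51]:

lo=0, hi=14, mid=7, arr[mid]=26 -> 26 > 12, search left half
lo=0, hi=6, mid=3, arr[mid]=6 -> 6 < 12, search right half
lo=4, hi=6, mid=5, arr[mid]=17 -> 17 > 12, search left half
lo=4, hi=4, mid=4, arr[mid]=10 -> 10 < 12, search right half
lo=5 > hi=4, target 12 not found

Binary search determines that 12 is not in the array after 4 comparisons. The search space was exhausted without finding the target.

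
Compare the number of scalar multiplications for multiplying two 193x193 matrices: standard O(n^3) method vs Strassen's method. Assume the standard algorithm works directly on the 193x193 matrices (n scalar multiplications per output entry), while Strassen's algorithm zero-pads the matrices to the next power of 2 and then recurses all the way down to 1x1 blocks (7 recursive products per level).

Matrix multiplication for 193x193 matrices:

Strassen's algorithm requires power-of-2 dimensions. Pad 193x193 to 256x256 (next power of 2).

Standard algorithm: 193^3 = 7189057 multiplications
Strassen's algorithm: 7^(log2(256)) = 7^8 = 5764801 multiplications
Savings: 7189057 - 5764801 = 1424256 multiplications

Standard: 7189057 multiplications (193^3). Strassen: 5764801 multiplications (7^8, after padding to 256x256). Strassen reduces 8 recursive multiplications to 7 at each level.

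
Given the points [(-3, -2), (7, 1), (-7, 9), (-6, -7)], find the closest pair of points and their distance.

Computing all pairwise distances among 4 points:

d((-3, -2), (7, 1)) = 10.4403
d((-3, -2), (-7, 9)) = 11.7047
d((-3, -2), (-6, -7)) = 5.831 <-- minimum
d((7, 1), (-7, 9)) = 16.1245
d((7, 1), (-6, -7)) = 15.2643
d((-7, 9), (-6, -7)) = 16.0312

Closest pair: (-3, -2) and (-6, -7) with distance 5.831

The closest pair is (-3, -2) and (-6, -7) with Euclidean distance 5.831. For 4 points, brute-force pairwise comparison is shown above. For large n, the divide-and-conquer algorithm (sort by x, recurse on halves, check the dividing strip) achieves O(n log n).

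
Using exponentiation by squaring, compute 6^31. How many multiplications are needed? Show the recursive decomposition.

Computing 6^31 by squaring (build up from 6^1; each line after the first costs one multiplication):

6^1 = 6
6^2 = (6^1)^2 = 6^2 = 36
6^3 = 6 * 6^2 = 6 * 36 = 216
6^6 = (6^3)^2 = 216^2 = 46656
6^7 = 6 * 6^6 = 6 * 46656 = 279936
6^14 = (6^7)^2 = 279936^2 = 78364164096
6^15 = 6 * 6^14 = 6 * 78364164096 = 470184984576
6^30 = (6^15)^2 = 470184984576^2 = 221073919720733357899776
6^31 = 6 * 6^30 = 6 * 221073919720733357899776 = 1326443518324400147398656

Result: 1326443518324400147398656
Multiplications needed: 8 (8 lines after 6^1)

6^31 = 1326443518324400147398656. Using exponentiation by squaring, this requires 8 multiplications. The key idea: if the exponent is even, square the half-power; if odd, multiply by the base once.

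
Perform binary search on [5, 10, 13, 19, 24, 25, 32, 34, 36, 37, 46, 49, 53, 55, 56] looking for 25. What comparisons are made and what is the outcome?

Binary search for 25 in [5, 10, 13, 19, 24, 25, 32, 34, 36, 37, 46, 49, 53, 55, 56]:

lo=0, hi=14, mid=7, arr[mid]=34 -> 34 > 25, search left half
lo=0, hi=6, mid=3, arr[mid]=19 -> 19 < 25, search right half
lo=4, hi=6, mid=5, arr[mid]=25 -> Found target at index 5!

Binary search finds 25 at index 5 after 3 comparisons. The search repeatedly halves the search space by comparing with the middle element.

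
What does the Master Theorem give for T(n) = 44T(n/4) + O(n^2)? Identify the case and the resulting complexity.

Master Theorem for T(n) = 44T(n/4) + O(n^2):

a = 44, b = 4, c = 2
log_b(a) = log_4(44) = 2.7297

Case 1: c = 2 < log_4(44) = 2.7297
T(n) = O(n^(log_4 44))

For T(n) = 44T(n/4) + O(n^2): log_4(44) = 2.7297. This is Case 1 of the Master Theorem (c < log_b(a), work dominated by leaves), giving O(n^(log_4 44)).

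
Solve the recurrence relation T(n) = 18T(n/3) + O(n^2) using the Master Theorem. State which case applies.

Master Theorem for T(n) = 18T(n/3) + O(n^2):

a = 18, b = 3, c = 2
log_b(a) = log_3(18) = 2.6309

Case 1: c = 2 < log_3(18) = 2.6309
T(n) = O(n^(log_3 18))

For T(n) = 18T(n/3) + O(n^2): log_3(18) = 2.6309. This is Case 1 of the Master Theorem (c < log_b(a), work dominated by leaves), giving O(n^(log_3 18)).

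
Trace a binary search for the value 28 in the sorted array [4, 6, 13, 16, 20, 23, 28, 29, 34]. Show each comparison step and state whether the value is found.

Binary search for 28 in [4, 6, 13, 16, 20, 23, 28, 29, 34]:

lo=0, hi=8, mid=4, arr[mid]=20 -> 20 < 28, search right half
lo=5, hi=8, mid=6, arr[mid]=28 -> Found target at index 6!

Binary search finds 28 at index 6 after 2 comparisons. The search repeatedly halves the search space by comparing with the middle element.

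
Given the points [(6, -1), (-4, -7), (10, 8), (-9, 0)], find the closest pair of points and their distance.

Computing all pairwise distances among 4 points:

d((6, -1), (-4, -7)) = 11.6619
d((6, -1), (10, 8)) = 9.8489
d((6, -1), (-9, 0)) = 15.0333
d((-4, -7), (10, 8)) = 20.5183
d((-4, -7), (-9, 0)) = 8.6023 <-- minimum
d((10, 8), (-9, 0)) = 20.6155

Closest pair: (-4, -7) and (-9, 0) with distance 8.6023

The closest pair is (-4, -7) and (-9, 0) with Euclidean distance 8.6023. For 4 points, brute-force pairwise comparison is shown above. For large n, the divide-and-conquer algorithm (sort by x, recurse on halves, check the dividing strip) achieves O(n log n).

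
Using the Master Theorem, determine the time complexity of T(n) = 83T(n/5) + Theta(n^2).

Master Theorem for T(n) = 83T(n/5) + O(n^2):

a = 83, b = 5, c = 2
log_b(a) = log_5(83) = 2.7456

Case 1: c = 2 < log_5(83) = 2.7456
T(n) = O(n^(log_5 83))

For T(n) = 83T(n/5) + O(n^2): log_5(83) = 2.7456. This is Case 1 of the Master Theorem (c < log_b(a), work dominated by leaves), giving O(n^(log_5 83)).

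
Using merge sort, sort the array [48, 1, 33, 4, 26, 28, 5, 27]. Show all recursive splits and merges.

Merge sort trace:

Split: [48, 1, 33, 4, 26, 28, 5, 27] -> [48, 1, 33, 4] and [26, 28, 5, 27]
  Split: [48, 1, 33, 4] -> [48, 1] and [33, 4]
    Split: [48, 1] -> [48] and [1]
    Merge: [48] + [1] -> [1, 48]
    Split: [33, 4] -> [33] and [4]
    Merge: [33] + [4] -> [4, 33]
  Merge: [1, 48] + [4, 33] -> [1, 4, 33, 48]
  Split: [26, 28, 5, 27] -> [26, 28] and [5, 27]
    Split: [26, 28] -> [26] and [28]
    Merge: [26] + [28] -> [26, 28]
    Split: [5, 27] -> [5] and [27]
    Merge: [5] + [27] -> [5, 27]
  Merge: [26, 28] + [5, 27] -> [5, 26, 27, 28]
Merge: [1, 4, 33, 48] + [5, 26, 27, 28] -> [1, 4, 5, 26, 27, 28, 33, 48]

Final sorted array: [1, 4, 5, 26, 27, 28, 33, 48]

The merge sort proceeds by recursively splitting the array and merging sorted halves.
After all merges, the sorted array is [1, 4, 5, 26, 27, 28, 33, 48].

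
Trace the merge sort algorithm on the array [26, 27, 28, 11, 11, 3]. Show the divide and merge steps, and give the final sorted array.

Merge sort trace:

Split: [26, 27, 28, 11, 11, 3] -> [26, 27, 28] and [11, 11, 3]
  Split: [26, 27, 28] -> [26] and [27, 28]
    Split: [27, 28] -> [27] and [28]
    Merge: [27] + [28] -> [27, 28]
  Merge: [26] + [27, 28] -> [26, 27, 28]
  Split: [11, 11, 3] -> [11] and [11, 3]
    Split: [11, 3] -> [11] and [3]
    Merge: [11] + [3] -> [3, 11]
  Merge: [11] + [3, 11] -> [3, 11, 11]
Merge: [26, 27, 28] + [3, 11, 11] -> [3, 11, 11, 26, 27, 28]

Final sorted array: [3, 11, 11, 26, 27, 28]

The merge sort proceeds by recursively splitting the array and merging sorted halves.
After all merges, the sorted array is [3, 11, 11, 26, 27, 28].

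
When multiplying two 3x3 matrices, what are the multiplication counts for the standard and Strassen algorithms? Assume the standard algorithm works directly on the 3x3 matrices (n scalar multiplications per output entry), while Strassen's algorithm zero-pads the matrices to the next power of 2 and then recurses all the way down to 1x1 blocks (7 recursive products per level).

Matrix multiplication for 3x3 matrices:

Strassen's algorithm requires power-of-2 dimensions. Pad 3x3 to 4x4 (next power of 2).

Standard algorithm: 3^3 = 27 multiplications
Strassen's algorithm: 7^(log2(4)) = 7^2 = 49 multiplications
Difference: 27 - 49 = -22 (Strassen uses MORE here due to padding overhead — for small or just-over-power-of-2 n, padding can outweigh the per-level savings)

Standard: 27 multiplications (3^3). Strassen: 49 multiplications (7^2, after padding to 4x4). Strassen reduces 8 recursive multiplications to 7 at each level.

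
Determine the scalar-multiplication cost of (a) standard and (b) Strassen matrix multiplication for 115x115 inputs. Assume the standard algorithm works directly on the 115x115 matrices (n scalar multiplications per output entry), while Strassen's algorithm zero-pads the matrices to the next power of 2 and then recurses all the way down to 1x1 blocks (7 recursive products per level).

Matrix multiplication for 115x115 matrices:

Strassen's algorithm requires power-of-2 dimensions. Pad 115x115 to 128x128 (next power of 2).

Standard algorithm: 115^3 = 1520875 multiplications
Strassen's algorithm: 7^(log2(128)) = 7^7 = 823543 multiplications
Savings: 1520875 - 823543 = 697332 multiplications

Standard: 1520875 multiplications (115^3). Strassen: 823543 multiplications (7^7, after padding to 128x128). Strassen reduces 8 recursive multiplications to 7 at each level.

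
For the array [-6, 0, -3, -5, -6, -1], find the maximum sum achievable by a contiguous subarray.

Using Kadane's algorithm on [-6, 0, -3, -5, -6, -1]:

Scanning through the array:
Position 1 (value 0): max_ending_here = 0, max_so_far = 0
Position 2 (value -3): max_ending_here = -3, max_so_far = 0
Position 3 (value -5): max_ending_here = -5, max_so_far = 0
Position 4 (value -6): max_ending_here = -6, max_so_far = 0
Position 5 (value -1): max_ending_here = -1, max_so_far = 0

Maximum subarray: [0]
Maximum sum: 0

The maximum subarray is [0] with sum 0. This subarray runs from index 1 to index 1.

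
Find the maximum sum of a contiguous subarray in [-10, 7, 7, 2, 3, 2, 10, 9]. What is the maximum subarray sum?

Using Kadane's algorithm on [-10, 7, 7, 2, 3, 2, 10, 9]:

Scanning through the array:
Position 1 (value 7): max_ending_here = 7, max_so_far = 7
Position 2 (value 7): max_ending_here = 14, max_so_far = 14
Position 3 (value 2): max_ending_here = 16, max_so_far = 16
Position 4 (value 3): max_ending_here = 19, max_so_far = 19
Position 5 (value 2): max_ending_here = 21, max_so_far = 21
Position 6 (value 10): max_ending_here = 31, max_so_far = 31
Position 7 (value 9): max_ending_here = 40, max_so_far = 40

Maximum subarray: [7, 7, 2, 3, 2, 10, 9]
Maximum sum: 40

The maximum subarray is [7, 7, 2, 3, 2, 10, 9] with sum 40. This subarray runs from index 1 to index 7.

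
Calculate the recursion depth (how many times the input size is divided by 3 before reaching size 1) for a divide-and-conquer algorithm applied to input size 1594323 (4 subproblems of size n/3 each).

For divide and conquer with division factor 3:

Problem sizes at each level:
Level 0: 1594323
Level 1: 531441
Level 2: 177147
Level 3: 59049
Level 4: 19683
Level 5: 6561
Level 6: 2187
Level 7: 729
Level 8: 243
Level 9: 81
Level 10: 27
Level 11: 9
Level 12: 3
Level 13: 1

The root is level 0 and the size-1 base case is level 13 (the tree spans levels 0 through 13, i.e. 14 levels counting the root), so the depth is the number of divisions: log_3(1594323) = 13

The recursion tree depth is log_3(1594323) = 13. At each level, the problem size is divided by 3, so it takes 13 divisions to reduce to a base case of size 1. The algorithm makes 4 recursive calls at each level.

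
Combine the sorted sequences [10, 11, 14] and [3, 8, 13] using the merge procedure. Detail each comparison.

Merging process:

Compare 10 vs 3: take 3 from right. Merged: [3]
Compare 10 vs 8: take 8 from right. Merged: [3, 8]
Compare 10 vs 13: take 10 from left. Merged: [3, 8, 10]
Compare 11 vs 13: take 11 from left. Merged: [3, 8, 10, 11]
Compare 14 vs 13: take 13 from right. Merged: [3, 8, 10, 11, 13]
Append remaining from left: [14]. Merged: [3, 8, 10, 11, 13, 14]

Final merged array: [3, 8, 10, 11, 13, 14]
Total comparisons: 5

The merged array is [3, 8, 10, 11, 13, 14], requiring 5 comparisons. The merge step runs in O(n) time where n is the total number of elements.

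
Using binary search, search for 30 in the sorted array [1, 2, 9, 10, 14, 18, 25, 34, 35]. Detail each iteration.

Binary search for 30 in [1, 2, 9, 10, 14, 18, 25, 34, 35]:

lo=0, hi=8, mid=4, arr[mid]=14 -> 14 < 30, search right half
lo=5, hi=8, mid=6, arr[mid]=25 -> 25 < 30, search right half
lo=7, hi=8, mid=7, arr[mid]=34 -> 34 > 30, search left half
lo=7 > hi=6, target 30 not found

Binary search determines that 30 is not in the array after 3 comparisons. The search space was exhausted without finding the target.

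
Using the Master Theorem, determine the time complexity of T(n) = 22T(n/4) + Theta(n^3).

Master Theorem for T(n) = 22T(n/4) + O(n^3):

a = 22, b = 4, c = 3
log_b(a) = log_4(22) = 2.2297

Case 3: c = 3 > log_4(22) = 2.2297
T(n) = O(n^3) = O(n^3)

For T(n) = 22T(n/4) + O(n^3): log_4(22) = 2.2297. This is Case 3 of the Master Theorem (c > log_b(a), work dominated by root), giving O(n^3).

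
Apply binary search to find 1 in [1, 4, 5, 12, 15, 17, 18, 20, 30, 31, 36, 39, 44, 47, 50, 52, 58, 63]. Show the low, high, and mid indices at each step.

Binary search for 1 in [1, 4, 5, 12, 15, 17, 18, 20, 30, 31, 36, 39, 44, 47, 50, 52, 58, 63]:

lo=0, hi=17, mid=8, arr[mid]=30 -> 30 > 1, search left half
lo=0, hi=7, mid=3, arr[mid]=12 -> 12 > 1, search left half
lo=0, hi=2, mid=1, arr[mid]=4 -> 4 > 1, search left half
lo=0, hi=0, mid=0, arr[mid]=1 -> Found target at index 0!

Binary search finds 1 at index 0 after 4 comparisons. The search repeatedly halves the search space by comparing with the middle element.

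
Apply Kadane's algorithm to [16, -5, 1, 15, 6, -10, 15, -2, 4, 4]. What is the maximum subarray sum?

Using Kadane's algorithm on [16, -5, 1, 15, 6, -10, 15, -2, 4, 4]:

Scanning through the array:
Position 1 (value -5): max_ending_here = 11, max_so_far = 16
Position 2 (value 1): max_ending_here = 12, max_so_far = 16
Position 3 (value 15): max_ending_here = 27, max_so_far = 27
Position 4 (value 6): max_ending_here = 33, max_so_far = 33
Position 5 (value -10): max_ending_here = 23, max_so_far = 33
Position 6 (value 15): max_ending_here = 38, max_so_far = 38
Position 7 (value -2): max_ending_here = 36, max_so_far = 38
Position 8 (value 4): max_ending_here = 40, max_so_far = 40
Position 9 (value 4): max_ending_here = 44, max_so_far = 44

Maximum subarray: [16, -5, 1, 15, 6, -10, 15, -2, 4, 4]
Maximum sum: 44

The maximum subarray is [16, -5, 1, 15, 6, -10, 15, -2, 4, 4] with sum 44. This subarray runs from index 0 to index 9.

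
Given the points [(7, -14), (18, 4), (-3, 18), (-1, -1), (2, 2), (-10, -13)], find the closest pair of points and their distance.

Computing all pairwise distances among 6 points:

d((7, -14), (18, 4)) = 21.095
d((7, -14), (-3, 18)) = 33.5261
d((7, -14), (-1, -1)) = 15.2643
d((7, -14), (2, 2)) = 16.7631
d((7, -14), (-10, -13)) = 17.0294
d((18, 4), (-3, 18)) = 25.2389
d((18, 4), (-1, -1)) = 19.6469
d((18, 4), (2, 2)) = 16.1245
d((18, 4), (-10, -13)) = 32.7567
d((-3, 18), (-1, -1)) = 19.105
d((-3, 18), (2, 2)) = 16.7631
d((-3, 18), (-10, -13)) = 31.7805
d((-1, -1), (2, 2)) = 4.2426 <-- minimum
d((-1, -1), (-10, -13)) = 15.0
d((2, 2), (-10, -13)) = 19.2094

Closest pair: (-1, -1) and (2, 2) with distance 4.2426

The closest pair is (-1, -1) and (2, 2) with Euclidean distance 4.2426. For 6 points, brute-force pairwise comparison is shown above. For large n, the divide-and-conquer algorithm (sort by x, recurse on halves, check the dividing strip) achieves O(n log n).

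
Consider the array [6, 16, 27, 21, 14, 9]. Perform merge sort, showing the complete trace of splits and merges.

Merge sort trace:

Split: [6, 16, 27, 21, 14, 9] -> [6, 16, 27] and [21, 14, 9]
  Split: [6, 16, 27] -> [6] and [16, 27]
    Split: [16, 27] -> [16] and [27]
    Merge: [16] + [27] -> [16, 27]
  Merge: [6] + [16, 27] -> [6, 16, 27]
  Split: [21, 14, 9] -> [21] and [14, 9]
    Split: [14, 9] -> [14] and [9]
    Merge: [14] + [9] -> [9, 14]
  Merge: [21] + [9, 14] -> [9, 14, 21]
Merge: [6, 16, 27] + [9, 14, 21] -> [6, 9, 14, 16, 21, 27]

Final sorted array: [6, 9, 14, 16, 21, 27]

The merge sort proceeds by recursively splitting the array and merging sorted halves.
After all merges, the sorted array is [6, 9, 14, 16, 21, 27].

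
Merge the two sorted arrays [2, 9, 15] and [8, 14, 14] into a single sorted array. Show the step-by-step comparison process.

Merging process:

Compare 2 vs 8: take 2 from left. Merged: [2]
Compare 9 vs 8: take 8 from right. Merged: [2, 8]
Compare 9 vs 14: take 9 from left. Merged: [2, 8, 9]
Compare 15 vs 14: take 14 from right. Merged: [2, 8, 9, 14]
Compare 15 vs 14: take 14 from right. Merged: [2, 8, 9, 14, 14]
Append remaining from left: [15]. Merged: [2, 8, 9, 14, 14, 15]

Final merged array: [2, 8, 9, 14, 14, 15]
Total comparisons: 5

The merged array is [2, 8, 9, 14, 14, 15], requiring 5 comparisons. The merge step runs in O(n) time where n is the total number of elements.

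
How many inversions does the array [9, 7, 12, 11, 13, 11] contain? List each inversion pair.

Finding inversions in [9, 7, 12, 11, 13, 11]:

(0, 1): arr[0]=9 > arr[1]=7
(2, 3): arr[2]=12 > arr[3]=11
(2, 5): arr[2]=12 > arr[5]=11
(4, 5): arr[4]=13 > arr[5]=11

Total inversions: 4

The array has 4 inversion(s): (0,1), (2,3), (2,5), (4,5). Each pair (i,j) satisfies i < j and arr[i] > arr[j].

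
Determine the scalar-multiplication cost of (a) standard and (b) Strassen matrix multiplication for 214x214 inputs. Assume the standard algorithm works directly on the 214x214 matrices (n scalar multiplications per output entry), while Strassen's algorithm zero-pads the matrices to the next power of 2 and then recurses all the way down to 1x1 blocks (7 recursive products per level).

Matrix multiplication for 214x214 matrices:

Strassen's algorithm requires power-of-2 dimensions. Pad 214x214 to 256x256 (next power of 2).

Standard algorithm: 214^3 = 9800344 multiplications
Strassen's algorithm: 7^(log2(256)) = 7^8 = 5764801 multiplications
Savings: 9800344 - 5764801 = 4035543 multiplications

Standard: 9800344 multiplications (214^3). Strassen: 5764801 multiplications (7^8, after padding to 256x256). Strassen reduces 8 recursive multiplications to 7 at each level.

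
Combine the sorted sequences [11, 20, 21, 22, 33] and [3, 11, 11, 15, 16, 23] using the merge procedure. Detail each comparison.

Merging process:

Compare 11 vs 3: take 3 from right. Merged: [3]
Compare 11 vs 11: take 11 from left. Merged: [3, 11]
Compare 20 vs 11: take 11 from right. Merged: [3, 11, 11]
Compare 20 vs 11: take 11 from right. Merged: [3, 11, 11, 11]
Compare 20 vs 15: take 15 from right. Merged: [3, 11, 11, 11, 15]
Compare 20 vs 16: take 16 from right. Merged: [3, 11, 11, 11, 15, 16]
Compare 20 vs 23: take 20 from left. Merged: [3, 11, 11, 11, 15, 16, 20]
Compare 21 vs 23: take 21 from left. Merged: [3, 11, 11, 11, 15, 16, 20, 21]
Compare 22 vs 23: take 22 from left. Merged: [3, 11, 11, 11, 15, 16, 20, 21, 22]
Compare 33 vs 23: take 23 from right. Merged: [3, 11, 11, 11, 15, 16, 20, 21, 22, 23]
Append remaining from left: [33]. Merged: [3, 11, 11, 11, 15, 16, 20, 21, 22, 23, 33]

Final merged array: [3, 11, 11, 11, 15, 16, 20, 21, 22, 23, 33]
Total comparisons: 10

The merged array is [3, 11, 11, 11, 15, 16, 20, 21, 22, 23, 33], requiring 10 comparisons. The merge step runs in O(n) time where n is the total number of elements.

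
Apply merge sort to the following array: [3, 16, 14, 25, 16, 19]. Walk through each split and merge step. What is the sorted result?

Merge sort trace:

Split: [3, 16, 14, 25, 16, 19] -> [3, 16, 14] and [25, 16, 19]
  Split: [3, 16, 14] -> [3] and [16, 14]
    Split: [16, 14] -> [16] and [14]
    Merge: [16] + [14] -> [14, 16]
  Merge: [3] + [14, 16] -> [3, 14, 16]
  Split: [25, 16, 19] -> [25] and [16, 19]
    Split: [16, 19] -> [16] and [19]
    Merge: [16] + [19] -> [16, 19]
  Merge: [25] + [16, 19] -> [16, 19, 25]
Merge: [3, 14, 16] + [16, 19, 25] -> [3, 14, 16, 16, 19, 25]

Final sorted array: [3, 14, 16, 16, 19, 25]

The merge sort proceeds by recursively splitting the array and merging sorted halves.
After all merges, the sorted array is [3, 14, 16, 16, 19, 25].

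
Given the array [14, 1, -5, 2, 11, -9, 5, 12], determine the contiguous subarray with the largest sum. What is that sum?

Using Kadane's algorithm on [14, 1, -5, 2, 11, -9, 5, 12]:

Scanning through the array:
Position 1 (value 1): max_ending_here = 15, max_so_far = 15
Position 2 (value -5): max_ending_here = 10, max_so_far = 15
Position 3 (value 2): max_ending_here = 12, max_so_far = 15
Position 4 (value 11): max_ending_here = 23, max_so_far = 23
Position 5 (value -9): max_ending_here = 14, max_so_far = 23
Position 6 (value 5): max_ending_here = 19, max_so_far = 23
Position 7 (value 12): max_ending_here = 31, max_so_far = 31

Maximum subarray: [14, 1, -5, 2, 11, -9, 5, 12]
Maximum sum: 31

The maximum subarray is [14, 1, -5, 2, 11, -9, 5, 12] with sum 31. This subarray runs from index 0 to index 7.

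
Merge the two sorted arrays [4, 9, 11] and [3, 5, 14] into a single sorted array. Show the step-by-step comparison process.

Merging process:

Compare 4 vs 3: take 3 from right. Merged: [3]
Compare 4 vs 5: take 4 from left. Merged: [3, 4]
Compare 9 vs 5: take 5 from right. Merged: [3, 4, 5]
Compare 9 vs 14: take 9 from left. Merged: [3, 4, 5, 9]
Compare 11 vs 14: take 11 from left. Merged: [3, 4, 5, 9, 11]
Append remaining from right: [14]. Merged: [3, 4, 5, 9, 11, 14]

Final merged array: [3, 4, 5, 9, 11, 14]
Total comparisons: 5

The merged array is [3, 4, 5, 9, 11, 14], requiring 5 comparisons. The merge step runs in O(n) time where n is the total number of elements.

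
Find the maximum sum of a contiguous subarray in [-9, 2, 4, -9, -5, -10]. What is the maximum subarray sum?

Using Kadane's algorithm on [-9, 2, 4, -9, -5, -10]:

Scanning through the array:
Position 1 (value 2): max_ending_here = 2, max_so_far = 2
Position 2 (value 4): max_ending_here = 6, max_so_far = 6
Position 3 (value -9): max_ending_here = -3, max_so_far = 6
Position 4 (value -5): max_ending_here = -5, max_so_far = 6
Position 5 (value -10): max_ending_here = -10, max_so_far = 6

Maximum subarray: [2, 4]
Maximum sum: 6

The maximum subarray is [2, 4] with sum 6. This subarray runs from index 1 to index 2.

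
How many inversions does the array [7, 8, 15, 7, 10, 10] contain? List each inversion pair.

Finding inversions in [7, 8, 15, 7, 10, 10]:

(1, 3): arr[1]=8 > arr[3]=7
(2, 3): arr[2]=15 > arr[3]=7
(2, 4): arr[2]=15 > arr[4]=10
(2, 5): arr[2]=15 > arr[5]=10

Total inversions: 4

The array has 4 inversion(s): (1,3), (2,3), (2,4), (2,5). Each pair (i,j) satisfies i < j and arr[i] > arr[j].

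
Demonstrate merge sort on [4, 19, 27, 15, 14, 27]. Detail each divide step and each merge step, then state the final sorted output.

Merge sort trace:

Split: [4, 19, 27, 15, 14, 27] -> [4, 19, 27] and [15, 14, 27]
  Split: [4, 19, 27] -> [4] and [19, 27]
    Split: [19, 27] -> [19] and [27]
    Merge: [19] + [27] -> [19, 27]
  Merge: [4] + [19, 27] -> [4, 19, 27]
  Split: [15, 14, 27] -> [15] and [14, 27]
    Split: [14, 27] -> [14] and [27]
    Merge: [14] + [27] -> [14, 27]
  Merge: [15] + [14, 27] -> [14, 15, 27]
Merge: [4, 19, 27] + [14, 15, 27] -> [4, 14, 15, 19, 27, 27]

Final sorted array: [4, 14, 15, 19, 27, 27]

The merge sort proceeds by recursively splitting the array and merging sorted halves.
After all merges, the sorted array is [4, 14, 15, 19, 27, 27].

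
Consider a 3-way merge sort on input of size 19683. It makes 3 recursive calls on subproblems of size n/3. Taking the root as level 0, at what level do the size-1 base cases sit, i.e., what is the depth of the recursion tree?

For divide and conquer with division factor 3:

Problem sizes at each level:
Level 0: 19683
Level 1: 6561
Level 2: 2187
Level 3: 729
Level 4: 243
Level 5: 81
Level 6: 27
Level 7: 9
Level 8: 3
Level 9: 1

The root is level 0 and the size-1 base case is level 9 (the tree spans levels 0 through 9, i.e. 10 levels counting the root), so the depth is the number of divisions: log_3(19683) = 9

The recursion tree depth is log_3(19683) = 9. At each level, the problem size is divided by 3, so it takes 9 divisions to reduce to a base case of size 1. The algorithm makes 3 recursive calls at each level.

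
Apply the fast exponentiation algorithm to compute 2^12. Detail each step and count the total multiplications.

Computing 2^12 by squaring (build up from 2^1; each line after the first costs one multiplication):

2^1 = 2
2^2 = (2^1)^2 = 2^2 = 4
2^3 = 2 * 2^2 = 2 * 4 = 8
2^6 = (2^3)^2 = 8^2 = 64
2^12 = (2^6)^2 = 64^2 = 4096

Result: 4096
Multiplications needed: 4 (4 lines after 2^1)

2^12 = 4096. Using exponentiation by squaring, this requires 4 multiplications. The key idea: if the exponent is even, square the half-power; if odd, multiply by the base once.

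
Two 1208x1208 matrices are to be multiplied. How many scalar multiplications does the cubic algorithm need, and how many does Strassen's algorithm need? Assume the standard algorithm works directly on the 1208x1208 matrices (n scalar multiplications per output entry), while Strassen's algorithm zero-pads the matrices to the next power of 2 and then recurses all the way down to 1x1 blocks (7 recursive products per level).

Matrix multiplication for 1208x1208 matrices:

Strassen's algorithm requires power-of-2 dimensions. Pad 1208x1208 to 2048x2048 (next power of 2).

Standard algorithm: 1208^3 = 1762790912 multiplications
Strassen's algorithm: 7^(log2(2048)) = 7^11 = 1977326743 multiplications
Difference: 1762790912 - 1977326743 = -214535831 (Strassen uses MORE here due to padding overhead — for small or just-over-power-of-2 n, padding can outweigh the per-level savings)

Standard: 1762790912 multiplications (1208^3). Strassen: 1977326743 multiplications (7^11, after padding to 2048x2048). Strassen reduces 8 recursive multiplications to 7 at each level.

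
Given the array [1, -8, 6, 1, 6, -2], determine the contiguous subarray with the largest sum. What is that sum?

Using Kadane's algorithm on [1, -8, 6, 1, 6, -2]:

Scanning through the array:
Position 1 (value -8): max_ending_here = -7, max_so_far = 1
Position 2 (value 6): max_ending_here = 6, max_so_far = 6
Position 3 (value 1): max_ending_here = 7, max_so_far = 7
Position 4 (value 6): max_ending_here = 13, max_so_far = 13
Position 5 (value -2): max_ending_here = 11, max_so_far = 13

Maximum subarray: [6, 1, 6]
Maximum sum: 13

The maximum subarray is [6, 1, 6] with sum 13. This subarray runs from index 2 to index 4.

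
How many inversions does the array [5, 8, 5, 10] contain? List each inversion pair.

Finding inversions in [5, 8, 5, 10]:

(1, 2): arr[1]=8 > arr[2]=5

Total inversions: 1

The array has 1 inversion(s): (1,2). Each pair (i,j) satisfies i < j and arr[i] > arr[j].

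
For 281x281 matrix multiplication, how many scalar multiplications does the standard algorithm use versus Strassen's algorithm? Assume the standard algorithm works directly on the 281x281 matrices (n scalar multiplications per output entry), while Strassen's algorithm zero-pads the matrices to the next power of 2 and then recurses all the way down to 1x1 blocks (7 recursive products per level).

Matrix multiplication for 281x281 matrices:

Strassen's algorithm requires power-of-2 dimensions. Pad 281x281 to 512x512 (next power of 2).

Standard algorithm: 281^3 = 22188041 multiplications
Strassen's algorithm: 7^(log2(512)) = 7^9 = 40353607 multiplications
Difference: 22188041 - 40353607 = -18165566 (Strassen uses MORE here due to padding overhead — for small or just-over-power-of-2 n, padding can outweigh the per-level savings)

Standard: 22188041 multiplications (281^3). Strassen: 40353607 multiplications (7^9, after padding to 512x512). Strassen reduces 8 recursive multiplications to 7 at each level.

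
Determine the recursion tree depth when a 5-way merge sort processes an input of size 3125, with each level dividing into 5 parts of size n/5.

For divide and conquer with division factor 5:

Problem sizes at each level:
Level 0: 3125
Level 1: 625
Level 2: 125
Level 3: 25
Level 4: 5
Level 5: 1

The root is level 0 and the size-1 base case is level 5 (the tree spans levels 0 through 5, i.e. 6 levels counting the root), so the depth is the number of divisions: log_5(3125) = 5

The recursion tree depth is log_5(3125) = 5. At each level, the problem size is divided by 5, so it takes 5 divisions to reduce to a base case of size 1. The algorithm makes 5 recursive calls at each level.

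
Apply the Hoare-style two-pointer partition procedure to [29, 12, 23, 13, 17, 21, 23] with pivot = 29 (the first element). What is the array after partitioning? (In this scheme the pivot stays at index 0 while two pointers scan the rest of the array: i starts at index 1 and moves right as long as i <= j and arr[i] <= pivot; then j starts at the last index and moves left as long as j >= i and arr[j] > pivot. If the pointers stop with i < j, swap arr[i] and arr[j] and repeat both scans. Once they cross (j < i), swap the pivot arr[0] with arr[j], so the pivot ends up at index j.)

Hoare-style two-pointer partition with pivot = 29:

Initial array: [29, 12, 23, 13, 17, 21, 23]

Pointers start at i = 1, j = 6.
i ends at 7, j ends at 6: the pointers have crossed (j < i), so scanning stops.

Swap pivot arr[0] with arr[6] to place pivot at position 6: [23, 12, 23, 13, 17, 21, 29]
Pivot position: 6

After partitioning with pivot 29, the array becomes [23, 12, 23, 13, 17, 21, 29]. The pivot is placed at index 6. All elements to the left of the pivot are <= 29, and all elements to the right are > 29.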